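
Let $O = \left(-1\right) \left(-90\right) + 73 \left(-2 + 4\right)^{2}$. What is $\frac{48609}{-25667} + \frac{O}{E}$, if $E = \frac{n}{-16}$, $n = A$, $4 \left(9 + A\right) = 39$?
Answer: $- \frac{627652643}{77001} \approx -8151.2$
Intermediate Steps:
$A = \frac{3}{4}$ ($A = -9 + \frac{1}{4} \cdot 39 = -9 + \frac{39}{4} = \frac{3}{4} \approx 0.75$)
$n = \frac{3}{4} \approx 0.75$
$E = - \frac{3}{64}$ ($E = \frac{1}{-16} \cdot \frac{3}{4} = \left(- \frac{1}{16}\right) \frac{3}{4} = - \frac{3}{64} \approx -0.046875$)
$O = 382$ ($O = 90 + 73 \cdot 2^{2} = 90 + 73 \cdot 4 = 90 + 292 = 382$)
$\frac{48609}{-25667} + \frac{O}{E} = \frac{48609}{-25667} + \frac{382}{- \frac{3}{64}} = 48609 \left(- \frac{1}{25667}\right) + 382 \left(- \frac{64}{3}\right) = - \frac{48609}{25667} - \frac{24448}{3} = - \frac{627652643}{77001}$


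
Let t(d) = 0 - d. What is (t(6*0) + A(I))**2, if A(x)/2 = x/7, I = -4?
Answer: 64/49 ≈ 1.3061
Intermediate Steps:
t(d) = -d
A(x) = 2*x/7 (A(x) = 2*(x/7) = 2*x/7)
(t(6*0) + A(I))**2 = (-6*0 + (2/7)*(-4))**2 = (-1*0 - 8/7)**2 = (0 - 8/7)**2 = (-8/7)**2 = 64/49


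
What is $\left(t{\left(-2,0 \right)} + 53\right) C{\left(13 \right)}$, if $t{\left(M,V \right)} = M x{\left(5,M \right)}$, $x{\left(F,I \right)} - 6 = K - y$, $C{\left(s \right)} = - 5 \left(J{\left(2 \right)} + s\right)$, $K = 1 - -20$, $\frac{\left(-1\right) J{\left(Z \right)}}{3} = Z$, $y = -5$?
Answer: $385$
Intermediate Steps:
$J{\left(Z \right)} = - 3 Z$
$K = 21$ ($K = 1 + 20 = 21$)
$C{\left(s \right)} = 30 - 5 s$ ($C{\left(s \right)} = - 5 \left(\left(-3\right) 2 + s\right) = - 5 \left(-6 + s\right) = 30 - 5 s$)
$x{\left(F,I \right)} = 32$ ($x{\left(F,I \right)} = 6 + \left(21 - -5\right) = 6 + \left(21 + 5\right) = 6 + 26 = 32$)
$t{\left(M,V \right)} = 32 M$ ($t{\left(M,V \right)} = M 32 = 32 M$)
$\left(t{\left(-2,0 \right)} + 53\right) C{\left(13 \right)} = \left(32 \left(-2\right) + 53\right) \left(30 - 65\right) = \left(-64 + 53\right) \left(30 - 65\right) = \left(-11\right) \left(-35\right) = 385$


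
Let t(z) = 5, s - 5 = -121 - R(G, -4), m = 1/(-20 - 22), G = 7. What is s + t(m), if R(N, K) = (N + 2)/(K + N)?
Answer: -114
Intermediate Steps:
R(N, K) = (2 + N)/(K + N)
m = -1/42 (m = 1/(-42) = -1/42 ≈ -0.023810)
s = -119 (s = 5 + (-121 - (2 + 7)/(-4 + 7)) = 5 + (-121 - 9/3) = 5 + (-121 - 1*3) = 5 + (-121 - 3) = 5 - 124 = -119)
s + t(m) = -119 + 5 = -114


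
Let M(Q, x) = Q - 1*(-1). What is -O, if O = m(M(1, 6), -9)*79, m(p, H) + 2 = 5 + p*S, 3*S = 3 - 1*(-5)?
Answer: -1975/3 ≈ -658.33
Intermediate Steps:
M(Q, x) = 1 + Q (M(Q, x) = Q + 1 = 1 + Q)
S = 8/3 (S = (3 - 1*(-5))/3 = (3 + 5)/3 = (1/3)*8 = 8/3 ≈ 2.6667)
m(p, H) = 3 + 8*p/3 (m(p, H) = -2 + (5 + p*(8/3)) = -2 + (5 + 8*p/3) = 3 + 8*p/3)
O = 1975/3 (O = (3 + 8*(1 + 1)/3)*79 = (3 + (8/3)*2)*79 = (3 + 16/3)*79 = (25/3)*79 = 1975/3 ≈ 658.33)
-O = -1*1975/3 = -1975/3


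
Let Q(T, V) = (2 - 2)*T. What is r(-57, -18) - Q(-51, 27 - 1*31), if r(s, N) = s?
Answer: -57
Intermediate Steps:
Q(T, V) = 0 (Q(T, V) = 0*T = 0)
r(-57, -18) - Q(-51, 27 - 1*31) = -57 - 1*0 = -57 + 0 = -57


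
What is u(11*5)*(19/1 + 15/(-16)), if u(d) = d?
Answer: 15895/16 ≈ 993.44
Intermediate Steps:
u(11*5)*(19/1 + 15/(-16)) = (11*5)*(19/1 + 15/(-16)) = 55*(19*1 + 15*(-1/16)) = 55*(19 - 15/16) = 55*(289/16) = 15895/16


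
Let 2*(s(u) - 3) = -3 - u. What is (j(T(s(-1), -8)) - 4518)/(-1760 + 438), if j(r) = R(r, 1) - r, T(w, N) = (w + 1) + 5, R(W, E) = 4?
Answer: 2261/661 ≈ 3.4206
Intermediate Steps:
s(u) = 3/2 - u/2 (s(u) = 3 + (-3 - u)/2 = 3 + (-3/2 - u/2) = 3/2 - u/2)
T(w, N) = 6 + w (T(w, N) = (1 + w) + 5 = 6 + w)
j(r) = 4 - r
(j(T(s(-1), -8)) - 4518)/(-1760 + 438) = ((4 - (6 + (3/2 - ½*(-1)))) - 4518)/(-1760 + 438) = ((4 - (6 + (3/2 + ½))) - 4518)/(-1322) = ((4 - (6 + 2)) - 4518)*(-1/1322) = ((4 - 1*8) - 4518)*(-1/1322) = ((4 - 8) - 4518)*(-1/1322) = (-4 - 4518)*(-1/1322) = -4522*(-1/1322) = 2261/661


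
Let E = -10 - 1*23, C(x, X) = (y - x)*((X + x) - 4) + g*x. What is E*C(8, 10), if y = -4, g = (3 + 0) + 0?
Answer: 4752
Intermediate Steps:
g = 3 (g = 3 + 0 = 3)
C(x, X) = 3*x + (-4 - x)*(-4 + X + x) (C(x, X) = (-4 - x)*((X + x) - 4) + 3*x = (-4 - x)*(-4 + X + x) + 3*x = 3*x + (-4 - x)*(-4 + X + x))
E = -33 (E = -10 - 23 = -33)
E*C(8, 10) = -33*(16 - 1*8² - 4*10 + 3*8 - 1*10*8) = -33*(16 - 1*64 - 40 + 24 - 80) = -33*(16 - 64 - 40 + 24 - 80) = -33*(-144) = 4752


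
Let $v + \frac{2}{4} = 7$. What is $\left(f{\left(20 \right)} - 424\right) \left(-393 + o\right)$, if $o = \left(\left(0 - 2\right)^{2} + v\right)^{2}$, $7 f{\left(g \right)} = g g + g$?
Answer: $102921$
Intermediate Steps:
$f{\left(g \right)} = \frac{g}{7} + \frac{g^{2}}{7}$ ($f{\left(g \right)} = \frac{g g + g}{7} = \frac{g^{2} + g}{7} = \frac{g + g^{2}}{7} = \frac{g}{7} + \frac{g^{2}}{7}$)
$v = \frac{13}{2}$ ($v = - \frac{1}{2} + 7 = \frac{13}{2} \approx 6.5$)
$o = \frac{441}{4}$ ($o = \left(\left(0 - 2\right)^{2} + \frac{13}{2}\right)^{2} = \left(\left(-2\right)^{2} + \frac{13}{2}\right)^{2} = \left(4 + \frac{13}{2}\right)^{2} = \left(\frac{21}{2}\right)^{2} = \frac{441}{4} \approx 110.25$)
$\left(f{\left(20 \right)} - 424\right) \left(-393 + o\right) = \left(\frac{1}{7} \cdot 20 \left(1 + 20\right) - 424\right) \left(-393 + \frac{441}{4}\right) = \left(\frac{1}{7} \cdot 20 \cdot 21 - 424\right) \left(- \frac{1131}{4}\right) = \left(60 - 424\right) \left(- \frac{1131}{4}\right) = \left(-364\right) \left(- \frac{1131}{4}\right) = 102921$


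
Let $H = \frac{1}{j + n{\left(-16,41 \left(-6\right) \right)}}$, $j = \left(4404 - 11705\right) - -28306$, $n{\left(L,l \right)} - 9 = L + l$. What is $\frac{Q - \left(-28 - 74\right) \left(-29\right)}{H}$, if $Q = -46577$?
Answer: $-1027950320$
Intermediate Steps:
$n{\left(L,l \right)} = 9 + L + l$ ($n{\left(L,l \right)} = 9 + \left(L + l\right) = 9 + L + l$)
$j = 21005$ ($j = \left(4404 - 11705\right) + 28306 = -7301 + 28306 = 21005$)
$H = \frac{1}{20752}$ ($H = \frac{1}{21005 + \left(9 - 16 + 41 \left(-6\right)\right)} = \frac{1}{21005 - 253} = \frac{1}{20752} \approx 4.8188 \cdot 10^{-5}$)
$\frac{Q - \left(-28 - 74\right) \left(-29\right)}{H} = \left(-46577 - \left(-28 - 74\right) \left(-29\right)\right) \frac{1}{\frac{1}{20752}} = \left(-46577 - \left(-102\right) \left(-29\right)\right) 20752 = \left(-46577 - 2958\right) 20752 = \left(-49535\right) 20752 = -1027950320$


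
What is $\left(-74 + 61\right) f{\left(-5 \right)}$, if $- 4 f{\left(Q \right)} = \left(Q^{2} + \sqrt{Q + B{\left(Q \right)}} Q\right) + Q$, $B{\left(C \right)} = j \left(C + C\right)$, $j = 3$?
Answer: $65 - \frac{65 i \sqrt{35}}{4} \approx 65.0 - 96.136 i$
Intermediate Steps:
$B{\left(C \right)} = 6 C$ ($B{\left(C \right)} = 3 \left(C + C\right) = 3 \cdot 2 C = 6 C$)
$f{\left(Q \right)} = - \frac{Q}{4} - \frac{Q^{2}}{4} - \frac{\sqrt{7} Q^{\frac{3}{2}}}{4}$ ($f{\left(Q \right)} = - \frac{\left(Q^{2} + \sqrt{Q + 6 Q} Q\right) + Q}{4} = - \frac{\left(Q^{2} + \sqrt{7 Q} Q\right) + Q}{4} = - \frac{\left(Q^{2} + \sqrt{7} \sqrt{Q} Q\right) + Q}{4} = - \frac{\left(Q^{2} + \sqrt{7} Q^{\frac{3}{2}}\right) + Q}{4} = - \frac{Q + Q^{2} + \sqrt{7} Q^{\frac{3}{2}}}{4} = - \frac{Q}{4} - \frac{Q^{2}}{4} - \frac{\sqrt{7} Q^{\frac{3}{2}}}{4}$)
$\left(-74 + 61\right) f{\left(-5 \right)} = \left(-74 + 61\right) \left(\left(- \frac{1}{4}\right) \left(-5\right) \left(1 - 5 + \sqrt{7} \sqrt{-5}\right)\right) = - 13 \left(\left(- \frac{1}{4}\right) \left(-5\right) \left(1 - 5 + \sqrt{7} i \sqrt{5}\right)\right) = - 13 \left(\left(- \frac{1}{4}\right) \left(-5\right) \left(1 - 5 + i \sqrt{35}\right)\right) = - 13 \left(\left(- \frac{1}{4}\right) \left(-5\right) \left(-4 + i \sqrt{35}\right)\right) = - 13 \left(-5 + \frac{5 i \sqrt{35}}{4}\right) = 65 - \frac{65 i \sqrt{35}}{4}$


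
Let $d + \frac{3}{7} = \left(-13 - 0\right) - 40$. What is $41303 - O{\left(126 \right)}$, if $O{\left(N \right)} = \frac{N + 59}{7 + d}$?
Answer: $\frac{2684954}{65} \approx 41307.0$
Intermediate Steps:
$d = - \frac{374}{7}$ ($d = - \frac{3}{7} - 53 = - \frac{374}{7} \approx -53.429$)
$O{\left(N \right)} = - \frac{413}{325} - \frac{7 N}{325}$ ($O{\left(N \right)} = \frac{N + 59}{7 - \frac{374}{7}} = \frac{59 + N}{- \frac{325}{7}} = \left(59 + N\right) \left(- \frac{7}{325}\right) = - \frac{413}{325} - \frac{7 N}{325}$)
$41303 - O{\left(126 \right)} = 41303 - \left(- \frac{413}{325} - \frac{882}{325}\right) = 41303 - - \frac{259}{65} = 41303 + \frac{259}{65} = \frac{2684954}{65}$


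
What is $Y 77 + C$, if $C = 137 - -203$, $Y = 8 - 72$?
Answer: $-4588$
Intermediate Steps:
$Y = -64$ ($Y = 8 - 72 = -64$)
$C = 340$ ($C = 137 + 203 = 340$)
$Y 77 + C = \left(-64\right) 77 + 340 = -4928 + 340 = -4588$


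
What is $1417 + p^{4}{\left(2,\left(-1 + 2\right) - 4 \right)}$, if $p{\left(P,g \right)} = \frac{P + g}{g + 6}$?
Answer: $\frac{114778}{81} \approx 1417.0$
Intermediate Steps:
$p{\left(P,g \right)} = \frac{P + g}{6 + g}$
$1417 + p^{4}{\left(2,\left(-1 + 2\right) - 4 \right)} = 1417 + \left(\frac{2 + \left(\left(-1 + 2\right) - 4\right)}{6 + \left(\left(-1 + 2\right) - 4\right)}\right)^{4} = 1417 + \left(\frac{2 + \left(1 - 4\right)}{6 + \left(1 - 4\right)}\right)^{4} = 1417 + \left(\frac{2 - 3}{6 - 3}\right)^{4} = 1417 + \left(\frac{1}{3} \left(-1\right)\right)^{4} = 1417 + \left(- \frac{1}{3}\right)^{4} = 1417 + \frac{1}{81} = \frac{114778}{81}$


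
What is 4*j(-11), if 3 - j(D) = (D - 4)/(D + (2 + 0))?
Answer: 16/3 ≈ 5.3333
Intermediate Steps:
j(D) = 3 - (-4 + D)/(2 + D) (j(D) = 3 - (D - 4)/(D + (2 + 0)) = 3 - (-4 + D)/(D + 2) = 3 - (-4 + D)/(2 + D))
4*j(-11) = 4*(2*(5 - 11)/(2 - 11)) = 4*(2*(-6)/(-9)) = 4*(2*(-⅑)*(-6)) = 4*(4/3) = 16/3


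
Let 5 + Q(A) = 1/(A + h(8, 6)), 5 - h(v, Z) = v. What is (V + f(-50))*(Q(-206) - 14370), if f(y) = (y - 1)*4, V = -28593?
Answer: 86517015672/209 ≈ 4.1396e+8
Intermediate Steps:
h(v, Z) = 5 - v
Q(A) = -5 + 1/(-3 + A) (Q(A) = -5 + 1/(A + (5 - 1*8)) = -5 + 1/(A + (5 - 8)) = -5 + 1/(A - 3) = -5 + 1/(-3 + A))
f(y) = -4 + 4*y (f(y) = (-1 + y)*4 = -4 + 4*y)
(V + f(-50))*(Q(-206) - 14370) = (-28593 + (-4 + 4*(-50)))*((16 - 5*(-206))/(-3 - 206) - 14370) = (-28593 + (-4 - 200))*((16 + 1030)/(-209) - 14370) = (-28593 - 204)*(-1/209*1046 - 14370) = -28797*(-1046/209 - 14370) = -28797*(-3004376/209) = 86517015672/209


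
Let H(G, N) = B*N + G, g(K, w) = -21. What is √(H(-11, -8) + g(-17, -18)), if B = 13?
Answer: 2*I*√34 ≈ 11.662*I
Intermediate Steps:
H(G, N) = G + 13*N (H(G, N) = 13*N + G = G + 13*N)
√(H(-11, -8) + g(-17, -18)) = √((-11 + 13*(-8)) - 21) = √((-11 - 104) - 21) = √(-115 - 21) = √(-136) = 2*I*√34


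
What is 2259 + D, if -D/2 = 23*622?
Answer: -26353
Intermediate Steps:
D = -28612 (D = -46*622 = -2*14306 = -28612)
2259 + D = 2259 - 28612 = -26353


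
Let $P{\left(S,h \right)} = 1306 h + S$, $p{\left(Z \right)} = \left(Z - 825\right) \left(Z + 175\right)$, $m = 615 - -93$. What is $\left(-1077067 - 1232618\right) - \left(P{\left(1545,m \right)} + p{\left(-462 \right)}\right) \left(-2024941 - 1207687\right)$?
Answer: $4188067687251$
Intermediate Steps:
$m = 708$ ($m = 615 + 93 = 708$)
$p{\left(Z \right)} = \left(-825 + Z\right) \left(175 + Z\right)$
$P{\left(S,h \right)} = S + 1306 h$
$\left(-1077067 - 1232618\right) - \left(P{\left(1545,m \right)} + p{\left(-462 \right)}\right) \left(-2024941 - 1207687\right) = \left(-1077067 - 1232618\right) - \left(\left(1545 + 1306 \cdot 708\right) - \left(-155925 - 213444\right)\right) \left(-2024941 - 1207687\right) = -2309685 - \left(\left(1545 + 924648\right) + \left(-144375 + 213444 + 300300\right)\right) \left(-3232628\right) = -2309685 - \left(926193 + 369369\right) \left(-3232628\right) = -2309685 - 1295562 \left(-3232628\right) = -2309685 - -4188069996936 = -2309685 + 4188069996936 = 4188067687251$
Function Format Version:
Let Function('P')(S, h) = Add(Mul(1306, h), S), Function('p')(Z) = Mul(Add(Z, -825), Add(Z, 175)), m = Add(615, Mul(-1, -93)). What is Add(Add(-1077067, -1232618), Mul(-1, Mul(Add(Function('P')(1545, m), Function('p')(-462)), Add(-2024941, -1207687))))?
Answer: 4188067687251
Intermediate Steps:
m = 708 (m = Add(615, 93) = 708)
Function('p')(Z) = Mul(Add(-825, Z), Add(175, Z))
Function('P')(S, h) = Add(S, Mul(1306, h))
Add(Add(-1077067, -1232618), Mul(-1, Mul(Add(Function('P')(1545, m), Function('p')(-462)), Add(-2024941, -1207687)))) = Add(Add(-1077067, -1232618), Mul(-1, Mul(Add(Add(1545, Mul(1306, 708)), Add(-144375, Pow(-462, 2), Mul(-650, -462))), Add(-2024941, -1207687)))) = Add(-2309685, Mul(-1, Mul(Add(Add(1545, 924648), Add(-144375, 213444, 300300)), -3232628))) = Add(-2309685, Mul(-1, Mul(Add(926193, 369369), -3232628))) = Add(-2309685, Mul(-1, Mul(1295562, -3232628))) = Add(-2309685, Mul(-1, -4188069996936)) = Add(-2309685, 4188069996936) = 4188067687251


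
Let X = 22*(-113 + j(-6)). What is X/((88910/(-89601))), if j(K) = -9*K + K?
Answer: 12812943/8891 ≈ 1441.1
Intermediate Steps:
j(K) = -8*K
X = -1430 (X = 22*(-113 - 8*(-6)) = 22*(-113 + 48) = 22*(-65) = -1430)
X/((88910/(-89601))) = -1430/(88910/(-89601)) = -1430/(88910*(-1/89601)) = -1430/(-88910/89601) = -1430*(-89601/88910) = 12812943/8891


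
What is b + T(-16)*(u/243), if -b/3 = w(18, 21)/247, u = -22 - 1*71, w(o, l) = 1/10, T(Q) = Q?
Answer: 1224877/200070 ≈ 6.1222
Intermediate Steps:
w(o, l) = ⅒
u = -93 (u = -22 - 71 = -93)
b = -3/2470 (b = -3/(10*247) = -3*1/2470 = -3/2470 ≈ -0.0012146)
b + T(-16)*(u/243) = -3/2470 - (-1488)/243 = -3/2470 - 16*(-31/81) = -3/2470 + 496/81 = 1224877/200070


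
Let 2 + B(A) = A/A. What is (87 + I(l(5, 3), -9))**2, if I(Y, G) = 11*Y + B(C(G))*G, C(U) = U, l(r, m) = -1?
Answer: 7225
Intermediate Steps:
B(A) = -1 (B(A) = -2 + A/A = -2 + 1 = -1)
I(Y, G) = -G + 11*Y (I(Y, G) = 11*Y - G = -G + 11*Y)
(87 + I(l(5, 3), -9))**2 = (87 + (-1*(-9) + 11*(-1)))**2 = (87 + (9 - 11))**2 = (87 - 2)**2 = 85**2 = 7225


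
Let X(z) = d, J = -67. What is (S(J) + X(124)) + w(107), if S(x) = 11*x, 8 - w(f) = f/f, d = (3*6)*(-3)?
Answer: -784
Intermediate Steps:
d = -54 (d = 18*(-3) = -54)
X(z) = -54
w(f) = 7 (w(f) = 8 - f/f = 8 - 1*1 = 8 - 1 = 7)
(S(J) + X(124)) + w(107) = (11*(-67) - 54) + 7 = (-737 - 54) + 7 = -791 + 7 = -784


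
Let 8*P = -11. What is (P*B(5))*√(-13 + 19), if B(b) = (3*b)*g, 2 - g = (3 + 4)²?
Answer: 7755*√6/8 ≈ 2374.5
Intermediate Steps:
P = -11/8 (P = (⅛)*(-11) = -11/8 ≈ -1.3750)
g = -47 (g = 2 - (3 + 4)² = 2 - 1*7² = 2 - 1*49 = 2 - 49 = -47)
B(b) = -141*b (B(b) = (3*b)*(-47) = -141*b)
(P*B(5))*√(-13 + 19) = (-(-1551)*5/8)*√(-13 + 19) = (-11/8*(-705))*√6 = 7755*√6/8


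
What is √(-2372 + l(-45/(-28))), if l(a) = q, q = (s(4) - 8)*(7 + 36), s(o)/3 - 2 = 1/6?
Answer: I*√9746/2 ≈ 49.361*I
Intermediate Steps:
s(o) = 13/2 (s(o) = 6 + 3/6 = 6 + 3*(⅙) = 6 + ½ = 13/2)
q = -129/2 (q = (13/2 - 8)*(7 + 36) = -3/2*43 = -129/2 ≈ -64.500)
l(a) = -129/2
√(-2372 + l(-45/(-28))) = √(-2372 - 129/2) = √(-4873/2) = I*√9746/2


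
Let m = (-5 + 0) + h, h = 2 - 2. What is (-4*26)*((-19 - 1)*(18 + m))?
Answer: 27040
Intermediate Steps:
h = 0
m = -5 (m = (-5 + 0) + 0 = -5 + 0 = -5)
(-4*26)*((-19 - 1)*(18 + m)) = (-4*26)*((-19 - 1)*(18 - 5)) = -(-2080)*13 = -104*(-260) = 27040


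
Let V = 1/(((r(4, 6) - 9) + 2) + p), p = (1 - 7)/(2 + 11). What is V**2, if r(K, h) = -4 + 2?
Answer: 169/15129 ≈ 0.011171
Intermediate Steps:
r(K, h) = -2
p = -6/13 ≈ -0.46154
V = -13/123 (V = 1/(((-2 - 9) + 2) - 6/13) = 1/((-11 + 2) - 6/13) = 1/(-9 - 6/13) = 1/(-123/13) = -13/123 ≈ -0.10569)
V**2 = (-13/123)**2 = 169/15129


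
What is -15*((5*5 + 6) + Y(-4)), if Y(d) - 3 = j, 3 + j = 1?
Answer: -480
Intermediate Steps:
j = -2 (j = -3 + 1 = -2)
Y(d) = 1 (Y(d) = 3 - 2 = 1)
-15*((5*5 + 6) + Y(-4)) = -15*((5*5 + 6) + 1) = -15*((25 + 6) + 1) = -15*(31 + 1) = -15*32 = -480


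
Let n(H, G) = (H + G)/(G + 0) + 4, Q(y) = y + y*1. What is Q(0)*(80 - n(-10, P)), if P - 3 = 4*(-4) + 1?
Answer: 0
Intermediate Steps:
Q(y) = 2*y (Q(y) = y + y = 2*y)
P = -12 (P = 3 + (4*(-4) + 1) = 3 + (-16 + 1) = 3 - 15 = -12)
n(H, G) = 4 + (G + H)/G (n(H, G) = (G + H)/G + 4 = 4 + (G + H)/G)
Q(0)*(80 - n(-10, P)) = (2*0)*(80 - (5 - 10/(-12))) = 0*(80 - (5 - 10*(-1/12))) = 0*(80 - (5 + 5/6)) = 0*(80 - 1*35/6) = 0*(80 - 35/6) = 0*(445/6) = 0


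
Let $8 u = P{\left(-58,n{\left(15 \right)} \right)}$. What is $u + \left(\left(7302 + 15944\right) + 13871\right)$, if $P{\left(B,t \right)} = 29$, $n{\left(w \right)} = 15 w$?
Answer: $\frac{296965}{8} \approx 37121.0$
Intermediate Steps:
$u = \frac{29}{8}$ ($u = \frac{1}{8} \cdot 29 = \frac{29}{8} \approx 3.625$)
$u + \left(\left(7302 + 15944\right) + 13871\right) = \frac{29}{8} + \left(\left(7302 + 15944\right) + 13871\right) = \frac{29}{8} + \left(23246 + 13871\right) = \frac{29}{8} + 37117 = \frac{296965}{8}$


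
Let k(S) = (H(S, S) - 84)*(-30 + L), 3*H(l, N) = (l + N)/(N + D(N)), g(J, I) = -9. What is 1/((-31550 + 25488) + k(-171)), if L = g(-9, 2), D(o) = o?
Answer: -1/2799 ≈ -0.00035727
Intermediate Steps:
L = -9
H(l, N) = (N + l)/(6*N) (H(l, N) = ((l + N)/(N + N))/3 = ((N + l)/((2*N)))/3 = ((N + l)*(1/(2*N)))/3 = ((N + l)/(2*N))/3 = (N + l)/(6*N))
k(S) = 3263 (k(S) = ((S + S)/(6*S) - 84)*(-30 - 9) = ((2*S)/(6*S) - 84)*(-39) = (⅓ - 84)*(-39) = -251/3*(-39) = 3263)
1/((-31550 + 25488) + k(-171)) = 1/((-31550 + 25488) + 3263) = 1/(-6062 + 3263) = 1/(-2799) = -1/2799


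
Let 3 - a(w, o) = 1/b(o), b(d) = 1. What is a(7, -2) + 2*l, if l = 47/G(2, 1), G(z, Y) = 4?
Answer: 51/2 ≈ 25.500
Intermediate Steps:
l = 47/4 ≈ 11.750
a(w, o) = 2 (a(w, o) = 3 - 1/1 = 3 - 1*1 = 3 - 1 = 2)
a(7, -2) + 2*l = 2 + 2*(47/4) = 2 + 47/2 = 51/2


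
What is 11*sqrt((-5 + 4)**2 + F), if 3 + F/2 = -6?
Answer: 11*I*sqrt(17) ≈ 45.354*I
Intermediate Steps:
F = -18 (F = -6 + 2*(-6) = -6 - 12 = -18)
11*sqrt((-5 + 4)**2 + F) = 11*sqrt((-5 + 4)**2 - 18) = 11*sqrt((-1)**2 - 18) = 11*sqrt(1 - 18) = 11*sqrt(-17) = 11*(I*sqrt(17)) = 11*I*sqrt(17)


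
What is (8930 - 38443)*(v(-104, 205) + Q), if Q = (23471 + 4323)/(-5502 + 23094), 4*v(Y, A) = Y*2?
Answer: 13088867935/8796 ≈ 1.4880e+6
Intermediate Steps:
v(Y, A) = Y/2 (v(Y, A) = (Y*2)/4 = (2*Y)/4 = Y/2)
Q = 13897/8796 (Q = 27794/17592 = 27794*(1/17592) = 13897/8796 ≈ 1.5799)
(8930 - 38443)*(v(-104, 205) + Q) = (8930 - 38443)*((1/2)*(-104) + 13897/8796) = -29513*(-52 + 13897/8796) = -29513*(-443495/8796) = 13088867935/8796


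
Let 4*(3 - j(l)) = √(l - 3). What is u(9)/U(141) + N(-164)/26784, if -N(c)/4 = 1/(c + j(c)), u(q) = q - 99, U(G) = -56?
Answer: 15627330511/9723666708 - I*√167/694547622 ≈ 1.6071 - 1.8606e-8*I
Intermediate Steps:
j(l) = 3 - √(-3 + l)/4 (j(l) = 3 - √(l - 3)/4 = 3 - √(-3 + l)/4)
u(q) = -99 + q
N(c) = -4/(3 + c - √(-3 + c)/4) (N(c) = -4/(c + (3 - √(-3 + c)/4)) = -4/(3 + c - √(-3 + c)/4))
u(9)/U(141) + N(-164)/26784 = (-99 + 9)/(-56) - 16/(12 - √(-3 - 164) + 4*(-164))/26784 = -90*(-1/56) - 16/(12 - √(-167) - 656)*(1/26784) = 45/28 - 16/(12 - I*√167 - 656)*(1/26784) = 45/28 - 16/(-644 - I*√167)*(1/26784) = 45/28 - 1/(1674*(-644 - I*√167))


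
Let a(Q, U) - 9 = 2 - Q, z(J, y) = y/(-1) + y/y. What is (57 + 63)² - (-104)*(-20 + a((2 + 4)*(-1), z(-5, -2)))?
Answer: 14088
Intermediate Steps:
z(J, y) = 1 - y (z(J, y) = y*(-1) + 1 = -y + 1 = 1 - y)
a(Q, U) = 11 - Q (a(Q, U) = 9 + (2 - Q) = 11 - Q)
(57 + 63)² - (-104)*(-20 + a((2 + 4)*(-1), z(-5, -2))) = (57 + 63)² - (-104)*(-20 + (11 - (2 + 4)*(-1))) = 120² - (-104)*(-20 + (11 - 6*(-1))) = 14400 - (-104)*(-20 + (11 - 1*(-6))) = 14400 - (-104)*(-20 + (11 + 6)) = 14400 - (-104)*(-20 + 17) = 14400 - (-104)*(-3) = 14400 - 1*312 = 14400 - 312 = 14088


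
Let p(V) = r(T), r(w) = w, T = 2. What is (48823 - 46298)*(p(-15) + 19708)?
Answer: 49767750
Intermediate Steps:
p(V) = 2
(48823 - 46298)*(p(-15) + 19708) = (48823 - 46298)*(2 + 19708) = 2525*19710 = 49767750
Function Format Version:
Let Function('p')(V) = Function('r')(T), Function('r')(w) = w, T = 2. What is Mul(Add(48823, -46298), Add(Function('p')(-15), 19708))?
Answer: 49767750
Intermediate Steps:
Function('p')(V) = 2
Mul(Add(48823, -46298), Add(Function('p')(-15), 19708)) = Mul(Add(48823, -46298), Add(2, 19708)) = Mul(2525, 19710) = 49767750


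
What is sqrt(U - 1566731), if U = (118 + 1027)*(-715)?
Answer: 17*I*sqrt(8254) ≈ 1544.5*I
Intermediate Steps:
U = -818675 (U = 1145*(-715) = -818675)
sqrt(U - 1566731) = sqrt(-818675 - 1566731) = sqrt(-2385406) = 17*I*sqrt(8254)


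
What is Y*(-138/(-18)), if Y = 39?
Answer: 299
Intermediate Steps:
Y*(-138/(-18)) = 39*(-138/(-18)) = 39*(-138*(-1/18)) = 39*(23/3) = 299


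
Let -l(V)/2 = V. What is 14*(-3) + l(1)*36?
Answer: -114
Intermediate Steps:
l(V) = -2*V
14*(-3) + l(1)*36 = 14*(-3) - 2*1*36 = -42 - 2*36 = -42 - 72 = -114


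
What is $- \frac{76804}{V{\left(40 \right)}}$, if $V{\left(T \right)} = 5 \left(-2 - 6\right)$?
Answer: $\frac{19201}{10} \approx 1920.1$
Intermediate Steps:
$V{\left(T \right)} = -40$ ($V{\left(T \right)} = 5 \left(-8\right) = -40$)
$- \frac{76804}{V{\left(40 \right)}} = - \frac{76804}{-40} = \left(-76804\right) \left(- \frac{1}{40}\right) = \frac{19201}{10}$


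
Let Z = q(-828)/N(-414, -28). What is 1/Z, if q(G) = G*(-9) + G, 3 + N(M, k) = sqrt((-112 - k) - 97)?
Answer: -1/2208 + I*sqrt(181)/6624 ≈ -0.0004529 + 0.002031*I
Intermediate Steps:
N(M, k) = -3 + sqrt(-209 - k) (N(M, k) = -3 + sqrt((-112 - k) - 97) = -3 + sqrt(-209 - k))
q(G) = -8*G (q(G) = -9*G + G = -8*G)
Z = 6624/(-3 + I*sqrt(181)) (Z = (-8*(-828))/(-3 + sqrt(-209 - 1*(-28))) = 6624/(-3 + sqrt(-209 + 28)) = 6624/(-3 + sqrt(-181)) = 6624/(-3 + I*sqrt(181)) ≈ -104.59 - 469.04*I)
1/Z = 1/(-9936/95 - 3312*I*sqrt(181)/95)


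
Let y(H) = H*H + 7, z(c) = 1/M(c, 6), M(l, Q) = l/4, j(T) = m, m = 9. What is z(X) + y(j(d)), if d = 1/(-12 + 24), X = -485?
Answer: 42676/485 ≈ 87.992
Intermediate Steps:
d = 1/12 ≈ 0.083333
j(T) = 9
M(l, Q) = l/4 (M(l, Q) = l*(¼) = l/4)
z(c) = 4/c (z(c) = 1/(c/4) = 4/c)
y(H) = 7 + H² (y(H) = H² + 7 = 7 + H²)
z(X) + y(j(d)) = 4/(-485) + (7 + 9²) = 4*(-1/485) + (7 + 81) = -4/485 + 88 = 42676/485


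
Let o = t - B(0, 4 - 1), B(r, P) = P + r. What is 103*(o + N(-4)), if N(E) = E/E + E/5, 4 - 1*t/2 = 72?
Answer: -71482/5 ≈ -14296.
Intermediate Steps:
t = -136 (t = 8 - 2*72 = 8 - 144 = -136)
o = -139 (o = -136 - ((4 - 1) + 0) = -136 - (3 + 0) = -136 - 1*3 = -136 - 3 = -139)
N(E) = 1 + E/5 (N(E) = 1 + E*(⅕) = 1 + E/5)
103*(o + N(-4)) = 103*(-139 + (1 + (⅕)*(-4))) = 103*(-139 + (1 - ⅘)) = 103*(-139 + ⅕) = 103*(-694/5) = -71482/5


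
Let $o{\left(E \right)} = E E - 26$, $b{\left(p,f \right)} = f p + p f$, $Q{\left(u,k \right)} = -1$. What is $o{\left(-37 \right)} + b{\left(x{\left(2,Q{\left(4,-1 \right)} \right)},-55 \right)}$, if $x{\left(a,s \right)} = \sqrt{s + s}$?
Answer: $1343 - 110 i \sqrt{2} \approx 1343.0 - 155.56 i$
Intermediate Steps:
$x{\left(a,s \right)} = \sqrt{2} \sqrt{s}$ ($x{\left(a,s \right)} = \sqrt{2 s} = \sqrt{2} \sqrt{s}$)
$b{\left(p,f \right)} = 2 f p$ ($b{\left(p,f \right)} = f p + f p = 2 f p$)
$o{\left(E \right)} = -26 + E^{2}$ ($o{\left(E \right)} = E^{2} - 26 = -26 + E^{2}$)
$o{\left(-37 \right)} + b{\left(x{\left(2,Q{\left(4,-1 \right)} \right)},-55 \right)} = \left(-26 + \left(-37\right)^{2}\right) + 2 \left(-55\right) \sqrt{2} \sqrt{-1} = \left(-26 + 1369\right) + 2 \left(-55\right) \sqrt{2} i = 1343 + 2 \left(-55\right) i \sqrt{2} = 1343 - 110 i \sqrt{2}$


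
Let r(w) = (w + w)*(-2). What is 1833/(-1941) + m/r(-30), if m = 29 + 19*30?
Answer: 314233/77640 ≈ 4.0473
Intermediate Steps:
m = 599 (m = 29 + 570 = 599)
r(w) = -4*w (r(w) = (2*w)*(-2) = -4*w)
1833/(-1941) + m/r(-30) = 1833/(-1941) + 599/((-4*(-30))) = 1833*(-1/1941) + 599/120 = -611/647 + 599*(1/120) = -611/647 + 599/120 = 314233/77640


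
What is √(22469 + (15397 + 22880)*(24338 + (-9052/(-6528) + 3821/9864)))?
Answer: √323432649688209834/18632 ≈ 30523.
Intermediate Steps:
√(22469 + (15397 + 22880)*(24338 + (-9052/(-6528) + 3821/9864))) = √(22469 + 38277*(24338 + (-9052*(-1/6528) + 3821*(1/9864)))) = √(22469 + 38277*(24338 + (2263/1632 + 3821/9864))) = √(22469 + 38277*(24338 + 1189921/670752)) = √(22469 + 38277*(16325952097/670752)) = √(22469 + 69434274268541/74528) = √(69435948838173/74528) = √323432649688209834/18632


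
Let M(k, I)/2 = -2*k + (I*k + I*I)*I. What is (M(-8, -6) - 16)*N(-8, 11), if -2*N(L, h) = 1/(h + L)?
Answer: 496/3 ≈ 165.33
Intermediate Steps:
N(L, h) = -1/(2*(L + h)) (N(L, h) = -1/(2*(h + L)) = -1/(2*(L + h)))
M(k, I) = -4*k + 2*I*(I² + I*k) (M(k, I) = 2*(-2*k + (I*k + I*I)*I) = 2*(-2*k + (I*k + I²)*I) = 2*(-2*k + (I² + I*k)*I) = 2*(-2*k + I*(I² + I*k)) = -4*k + 2*I*(I² + I*k))
(M(-8, -6) - 16)*N(-8, 11) = ((-4*(-8) + 2*(-6)³ + 2*(-8)*(-6)²) - 16)*(-1/(2*(-8) + 2*11)) = ((32 + 2*(-216) + 2*(-8)*36) - 16)*(-1/(-16 + 22)) = ((32 - 432 - 576) - 16)*(-1/6) = (-976 - 16)*(-1*⅙) = -992*(-⅙) = 496/3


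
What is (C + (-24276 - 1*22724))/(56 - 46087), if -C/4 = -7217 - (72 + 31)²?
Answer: -24304/46031 ≈ -0.52799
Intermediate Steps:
C = 71304 (C = -4*(-7217 - (72 + 31)²) = -4*(-7217 - 1*103²) = -4*(-7217 - 1*10609) = -4*(-7217 - 10609) = -4*(-17826) = 71304)
(C + (-24276 - 1*22724))/(56 - 46087) = (71304 + (-24276 - 1*22724))/(56 - 46087) = (71304 + (-24276 - 22724))/(-46031) = (71304 - 47000)*(-1/46031) = 24304*(-1/46031) = -24304/46031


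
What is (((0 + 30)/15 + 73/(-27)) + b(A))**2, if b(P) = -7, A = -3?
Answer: 43264/729 ≈ 59.347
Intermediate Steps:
(((0 + 30)/15 + 73/(-27)) + b(A))**2 = (((0 + 30)/15 + 73/(-27)) - 7)**2 = ((30*(1/15) + 73*(-1/27)) - 7)**2 = ((2 - 73/27) - 7)**2 = (-19/27 - 7)**2 = (-208/27)**2 = 43264/729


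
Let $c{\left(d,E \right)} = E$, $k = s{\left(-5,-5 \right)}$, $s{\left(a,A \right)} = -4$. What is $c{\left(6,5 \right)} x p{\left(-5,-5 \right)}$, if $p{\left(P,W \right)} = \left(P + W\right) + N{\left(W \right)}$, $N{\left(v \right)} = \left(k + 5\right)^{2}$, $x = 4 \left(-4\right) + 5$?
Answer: $495$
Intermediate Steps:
$k = -4$
$x = -11$ ($x = -16 + 5 = -11$)
$N{\left(v \right)} = 1$ ($N{\left(v \right)} = \left(-4 + 5\right)^{2} = 1^{2} = 1$)
$p{\left(P,W \right)} = 1 + P + W$ ($p{\left(P,W \right)} = \left(P + W\right) + 1 = 1 + P + W$)
$c{\left(6,5 \right)} x p{\left(-5,-5 \right)} = 5 \left(-11\right) \left(1 - 5 - 5\right) = \left(-55\right) \left(-9\right) = 495$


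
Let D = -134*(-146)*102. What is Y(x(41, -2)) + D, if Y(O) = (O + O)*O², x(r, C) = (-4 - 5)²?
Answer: 3058410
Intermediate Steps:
x(r, C) = 81 (x(r, C) = (-9)² = 81)
Y(O) = 2*O³ (Y(O) = (2*O)*O² = 2*O³)
D = 1995528 (D = 19564*102 = 1995528)
Y(x(41, -2)) + D = 2*81³ + 1995528 = 2*531441 + 1995528 = 1062882 + 1995528 = 3058410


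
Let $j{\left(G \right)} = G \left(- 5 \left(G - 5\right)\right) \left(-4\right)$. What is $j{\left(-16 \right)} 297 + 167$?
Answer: $1996007$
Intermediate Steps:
$j{\left(G \right)} = - 4 G \left(25 - 5 G\right)$ ($j{\left(G \right)} = G \left(- 5 \left(-5 + G\right)\right) \left(-4\right) = G \left(25 - 5 G\right) \left(-4\right) = - 4 G \left(25 - 5 G\right)$)
$j{\left(-16 \right)} 297 + 167 = 20 \left(-16\right) \left(-5 - 16\right) 297 + 167 = 20 \left(-16\right) \left(-21\right) 297 + 167 = 6720 \cdot 297 + 167 = 1995840 + 167 = 1996007$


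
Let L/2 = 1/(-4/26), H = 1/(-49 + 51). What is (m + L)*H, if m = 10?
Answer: -3/2 ≈ -1.5000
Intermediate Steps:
H = 1/2 ≈ 0.50000
L = -13 (L = 2/((-4/26)) = 2/((-4*1/26)) = 2/(-2/13) = 2*(-13/2) = -13)
(m + L)*H = (10 - 13)*(1/2) = -3*1/2 = -3/2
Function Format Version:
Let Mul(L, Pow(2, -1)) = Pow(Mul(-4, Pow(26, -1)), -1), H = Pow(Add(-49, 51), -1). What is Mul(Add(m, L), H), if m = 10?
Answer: Rational(-3, 2) ≈ -1.5000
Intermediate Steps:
H = Rational(1, 2) (H = Pow(2, -1) = Rational(1, 2) ≈ 0.50000)
L = -13 (L = Mul(2, Pow(Mul(-4, Pow(26, -1)), -1)) = Mul(2, Pow(Mul(-4, Rational(1, 26)), -1)) = Mul(2, Pow(Rational(-2, 13), -1)) = Mul(2, Rational(-13, 2)) = -13)
Mul(Add(m, L), H) = Mul(Add(10, -13), Rational(1, 2)) = Mul(-3, Rational(1, 2)) = Rational(-3, 2)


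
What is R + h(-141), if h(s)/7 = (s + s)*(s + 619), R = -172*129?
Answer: -965760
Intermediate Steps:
R = -22188
h(s) = 14*s*(619 + s) (h(s) = 7*((s + s)*(s + 619)) = 7*((2*s)*(619 + s)) = 7*(2*s*(619 + s)) = 14*s*(619 + s))
R + h(-141) = -22188 + 14*(-141)*(619 - 141) = -22188 + 14*(-141)*478 = -22188 - 943572 = -965760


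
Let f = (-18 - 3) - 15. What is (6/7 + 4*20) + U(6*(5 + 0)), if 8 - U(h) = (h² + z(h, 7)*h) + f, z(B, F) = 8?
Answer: -7106/7 ≈ -1015.1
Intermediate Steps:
f = -36 (f = -21 - 15 = -36)
U(h) = 44 - h² - 8*h (U(h) = 8 - ((h² + 8*h) - 36) = 8 - (-36 + h² + 8*h) = 8 + (36 - h² - 8*h) = 44 - h² - 8*h)
(6/7 + 4*20) + U(6*(5 + 0)) = (6/7 + 4*20) + (44 - (6*(5 + 0))² - 48*(5 + 0)) = (6*(⅐) + 80) + (44 - (6*5)² - 48*5) = (6/7 + 80) + (44 - 1*30² - 8*30) = 566/7 + (44 - 1*900 - 240) = 566/7 + (44 - 900 - 240) = 566/7 - 1096 = -7106/7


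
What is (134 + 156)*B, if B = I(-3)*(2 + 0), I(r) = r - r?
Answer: 0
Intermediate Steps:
I(r) = 0
B = 0 (B = 0*(2 + 0) = 0*2 = 0)
(134 + 156)*B = (134 + 156)*0 = 290*0 = 0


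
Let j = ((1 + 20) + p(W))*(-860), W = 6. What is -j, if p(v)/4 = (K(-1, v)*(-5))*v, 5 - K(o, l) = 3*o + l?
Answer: -188340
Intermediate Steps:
K(o, l) = 5 - l - 3*o (K(o, l) = 5 - (3*o + l) = 5 - (l + 3*o) = 5 + (-l - 3*o) = 5 - l - 3*o)
p(v) = 4*v*(-40 + 5*v) (p(v) = 4*(((5 - v - 3*(-1))*(-5))*v) = 4*(((5 - v + 3)*(-5))*v) = 4*(((8 - v)*(-5))*v) = 4*((-40 + 5*v)*v) = 4*(v*(-40 + 5*v)) = 4*v*(-40 + 5*v))
j = 188340 (j = ((1 + 20) + 20*6*(-8 + 6))*(-860) = (21 + 20*6*(-2))*(-860) = (21 - 240)*(-860) = -219*(-860) = 188340)
-j = -1*188340 = -188340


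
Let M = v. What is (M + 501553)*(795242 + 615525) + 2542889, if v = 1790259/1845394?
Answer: 1305760809615950413/1845394 ≈ 7.0758e+11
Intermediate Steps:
v = 1790259/1845394 (v = 1790259*(1/1845394) = 1790259/1845394 ≈ 0.97012)
M = 1790259/1845394 ≈ 0.97012
(M + 501553)*(795242 + 615525) + 2542889 = (1790259/1845394 + 501553)*(795242 + 615525) + 2542889 = (925564687141/1845394)*1410767 + 2542889 = 1305756116983847147/1845394 + 2542889 = 1305760809615950413/1845394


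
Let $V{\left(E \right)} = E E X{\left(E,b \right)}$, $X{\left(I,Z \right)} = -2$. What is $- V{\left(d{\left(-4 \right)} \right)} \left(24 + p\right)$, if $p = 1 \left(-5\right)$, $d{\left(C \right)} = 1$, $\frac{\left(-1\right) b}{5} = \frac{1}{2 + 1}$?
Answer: $38$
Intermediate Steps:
$b = - \frac{5}{3}$ ($b = - \frac{5}{2 + 1} = - \frac{5}{3} \approx -1.6667$)
$p = -5$
$V{\left(E \right)} = - 2 E^{2}$ ($V{\left(E \right)} = E E \left(-2\right) = E^{2} \left(-2\right) = - 2 E^{2}$)
$- V{\left(d{\left(-4 \right)} \right)} \left(24 + p\right) = - \left(-2\right) 1^{2} \left(24 - 5\right) = - \left(-2\right) 1 \cdot 19 = \left(-1\right) \left(-2\right) 19 = 2 \cdot 19 = 38$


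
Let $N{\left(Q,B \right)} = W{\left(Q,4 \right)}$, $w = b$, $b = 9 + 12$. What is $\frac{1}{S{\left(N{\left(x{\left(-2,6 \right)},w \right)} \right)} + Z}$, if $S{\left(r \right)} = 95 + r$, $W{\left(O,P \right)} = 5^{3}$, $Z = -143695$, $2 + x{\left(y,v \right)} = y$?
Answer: $- \frac{1}{143475} \approx -6.9699 \cdot 10^{-6}$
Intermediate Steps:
$x{\left(y,v \right)} = -2 + y$
$W{\left(O,P \right)} = 125$
$b = 21$
$w = 21$
$N{\left(Q,B \right)} = 125$
$\frac{1}{S{\left(N{\left(x{\left(-2,6 \right)},w \right)} \right)} + Z} = \frac{1}{\left(95 + 125\right) - 143695} = \frac{1}{220 - 143695} = \frac{1}{-143475} = - \frac{1}{143475}$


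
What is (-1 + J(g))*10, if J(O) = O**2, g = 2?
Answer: 30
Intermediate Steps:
(-1 + J(g))*10 = (-1 + 2**2)*10 = (-1 + 4)*10 = 3*10 = 30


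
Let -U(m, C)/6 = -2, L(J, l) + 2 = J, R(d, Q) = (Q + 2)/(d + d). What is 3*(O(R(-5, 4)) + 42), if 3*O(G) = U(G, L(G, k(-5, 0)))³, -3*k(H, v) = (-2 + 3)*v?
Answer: 1854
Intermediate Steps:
k(H, v) = -v/3 (k(H, v) = -(-2 + 3)*v/3 = -v/3)
R(d, Q) = (2 + Q)/(2*d) (R(d, Q) = (2 + Q)/((2*d)) = (2 + Q)*(1/(2*d)) = (2 + Q)/(2*d))
L(J, l) = -2 + J
U(m, C) = 12 (U(m, C) = -6*(-2) = 12)
O(G) = 576 (O(G) = (⅓)*12³ = (⅓)*1728 = 576)
3*(O(R(-5, 4)) + 42) = 3*(576 + 42) = 3*618 = 1854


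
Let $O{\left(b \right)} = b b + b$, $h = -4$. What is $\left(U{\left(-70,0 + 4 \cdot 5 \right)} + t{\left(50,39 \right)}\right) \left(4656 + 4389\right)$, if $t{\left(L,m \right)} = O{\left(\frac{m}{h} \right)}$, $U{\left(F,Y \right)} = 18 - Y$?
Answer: $\frac{12056985}{16} \approx 7.5356 \cdot 10^{5}$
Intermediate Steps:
$O{\left(b \right)} = b + b^{2}$ ($O{\left(b \right)} = b^{2} + b = b + b^{2}$)
$t{\left(L,m \right)} = - \frac{m \left(1 - \frac{m}{4}\right)}{4}$ ($t{\left(L,m \right)} = \frac{m}{-4} \left(1 + \frac{m}{-4}\right) = m \left(- \frac{1}{4}\right) \left(1 + m \left(- \frac{1}{4}\right)\right) = - \frac{m}{4} \left(1 - \frac{m}{4}\right) = - \frac{m \left(1 - \frac{m}{4}\right)}{4}$)
$\left(U{\left(-70,0 + 4 \cdot 5 \right)} + t{\left(50,39 \right)}\right) \left(4656 + 4389\right) = \left(\left(18 - \left(0 + 4 \cdot 5\right)\right) + \frac{1}{16} \cdot 39 \left(-4 + 39\right)\right) \left(4656 + 4389\right) = \left(\left(18 - \left(0 + 20\right)\right) + \frac{1}{16} \cdot 39 \cdot 35\right) 9045 = \left(\left(18 - 20\right) + \frac{1365}{16}\right) 9045 = \left(-2 + \frac{1365}{16}\right) 9045 = \frac{1333}{16} \cdot 9045 = \frac{12056985}{16}$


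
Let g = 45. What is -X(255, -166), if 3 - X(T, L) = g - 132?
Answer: -90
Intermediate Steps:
X(T, L) = 90 (X(T, L) = 3 - (45 - 132) = 3 - 1*(-87) = 3 + 87 = 90)
-X(255, -166) = -1*90 = -90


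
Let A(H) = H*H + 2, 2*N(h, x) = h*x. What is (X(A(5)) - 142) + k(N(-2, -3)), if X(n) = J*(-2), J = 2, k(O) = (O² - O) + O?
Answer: -137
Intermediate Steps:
N(h, x) = h*x/2 (N(h, x) = (h*x)/2 = h*x/2)
k(O) = O²
A(H) = 2 + H² (A(H) = H² + 2 = 2 + H²)
X(n) = -4 (X(n) = 2*(-2) = -4)
(X(A(5)) - 142) + k(N(-2, -3)) = (-4 - 142) + ((½)*(-2)*(-3))² = -146 + 3² = -146 + 9 = -137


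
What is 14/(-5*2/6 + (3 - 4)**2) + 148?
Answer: 127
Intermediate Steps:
14/(-5*2/6 + (3 - 4)**2) + 148 = 14/(-10*1/6 + (-1)**2) + 148 = 14/(-5/3 + 1) + 148 = 14/(-2/3) + 148 = 14*(-3/2) + 148 = -21 + 148 = 127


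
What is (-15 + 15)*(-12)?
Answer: 0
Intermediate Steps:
(-15 + 15)*(-12) = 0*(-12) = 0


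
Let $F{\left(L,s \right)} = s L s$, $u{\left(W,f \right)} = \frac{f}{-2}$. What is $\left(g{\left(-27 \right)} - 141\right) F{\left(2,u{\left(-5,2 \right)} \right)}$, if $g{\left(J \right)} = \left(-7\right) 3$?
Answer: $-324$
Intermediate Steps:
$u{\left(W,f \right)} = - \frac{f}{2}$ ($u{\left(W,f \right)} = f \left(- \frac{1}{2}\right) = - \frac{f}{2}$)
$g{\left(J \right)} = -21$
$F{\left(L,s \right)} = L s^{2}$
$\left(g{\left(-27 \right)} - 141\right) F{\left(2,u{\left(-5,2 \right)} \right)} = \left(-21 - 141\right) 2 \left(\left(- \frac{1}{2}\right) 2\right)^{2} = \left(-21 - 141\right) 2 \left(-1\right)^{2} = - 162 \cdot 2 \cdot 1 = \left(-162\right) 2 = -324$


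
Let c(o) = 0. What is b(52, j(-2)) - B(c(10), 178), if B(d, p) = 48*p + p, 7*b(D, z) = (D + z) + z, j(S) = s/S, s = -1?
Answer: -61001/7 ≈ -8714.4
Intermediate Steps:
j(S) = -1/S
b(D, z) = D/7 + 2*z/7 (b(D, z) = ((D + z) + z)/7 = (D + 2*z)/7 = D/7 + 2*z/7)
B(d, p) = 49*p
b(52, j(-2)) - B(c(10), 178) = ((⅐)*52 + 2*(-1/(-2))/7) - 49*178 = (52/7 + 2*(-1*(-½))/7) - 1*8722 = (52/7 + (2/7)*(½)) - 8722 = (52/7 + ⅐) - 8722 = 53/7 - 8722 = -61001/7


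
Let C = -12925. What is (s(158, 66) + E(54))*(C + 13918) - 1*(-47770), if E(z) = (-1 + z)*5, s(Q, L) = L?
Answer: 376453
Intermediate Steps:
E(z) = -5 + 5*z
(s(158, 66) + E(54))*(C + 13918) - 1*(-47770) = (66 + (-5 + 5*54))*(-12925 + 13918) - 1*(-47770) = (66 + (-5 + 270))*993 + 47770 = (66 + 265)*993 + 47770 = 331*993 + 47770 = 328683 + 47770 = 376453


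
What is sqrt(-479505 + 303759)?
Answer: I*sqrt(175746) ≈ 419.22*I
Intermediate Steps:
sqrt(-479505 + 303759) = sqrt(-175746) = I*sqrt(175746)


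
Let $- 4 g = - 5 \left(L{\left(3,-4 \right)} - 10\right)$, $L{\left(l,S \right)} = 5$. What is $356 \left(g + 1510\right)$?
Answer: $535335$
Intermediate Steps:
$g = - \frac{25}{4}$ ($g = - \frac{\left(-5\right) \left(5 - 10\right)}{4} = - \frac{\left(-5\right) \left(-5\right)}{4} = \left(- \frac{1}{4}\right) 25 = - \frac{25}{4} \approx -6.25$)
$356 \left(g + 1510\right) = 356 \left(- \frac{25}{4} + 1510\right) = 356 \cdot \frac{6015}{4} = 535335$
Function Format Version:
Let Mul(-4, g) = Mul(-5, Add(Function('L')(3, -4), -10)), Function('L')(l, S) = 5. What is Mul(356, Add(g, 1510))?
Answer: 535335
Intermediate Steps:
g = Rational(-25, 4) (g = Mul(Rational(-1, 4), Mul(-5, Add(5, -10))) = Mul(Rational(-1, 4), Mul(-5, -5)) = Mul(Rational(-1, 4), 25) = Rational(-25, 4) ≈ -6.2500)
Mul(356, Add(g, 1510)) = Mul(356, Add(Rational(-25, 4), 1510)) = Mul(356, Rational(6015, 4)) = 535335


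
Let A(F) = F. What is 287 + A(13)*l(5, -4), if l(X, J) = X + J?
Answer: 300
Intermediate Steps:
l(X, J) = J + X
287 + A(13)*l(5, -4) = 287 + 13*(-4 + 5) = 287 + 13*1 = 287 + 13 = 300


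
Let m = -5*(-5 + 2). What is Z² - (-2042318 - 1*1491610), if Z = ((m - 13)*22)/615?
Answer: 1336619919736/378225 ≈ 3.5339e+6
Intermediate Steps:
m = 15 (m = -5*(-3) = 15)
Z = 44/615 (Z = ((15 - 13)*22)/615 = (2*22)*(1/615) = 44*(1/615) = 44/615 ≈ 0.071545)
Z² - (-2042318 - 1*1491610) = (44/615)² - (-2042318 - 1*1491610) = 1936/378225 - (-2042318 - 1491610) = 1936/378225 - 1*(-3533928) = 1936/378225 + 3533928 = 1336619919736/378225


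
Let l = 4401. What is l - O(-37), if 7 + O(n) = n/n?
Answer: 4407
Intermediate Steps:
O(n) = -6 (O(n) = -7 + n/n = -7 + 1 = -6)
l - O(-37) = 4401 - 1*(-6) = 4401 + 6 = 4407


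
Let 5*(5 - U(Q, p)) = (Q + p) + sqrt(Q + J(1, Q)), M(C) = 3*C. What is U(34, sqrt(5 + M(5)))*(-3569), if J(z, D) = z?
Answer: 32121/5 + 3569*sqrt(35)/5 + 7138*sqrt(5)/5 ≈ 13839.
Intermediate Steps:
U(Q, p) = 5 - Q/5 - p/5 - sqrt(1 + Q)/5 (U(Q, p) = 5 - ((Q + p) + sqrt(Q + 1))/5 = 5 - ((Q + p) + sqrt(1 + Q))/5 = 5 - (Q + p + sqrt(1 + Q))/5 = 5 + (-Q/5 - p/5 - sqrt(1 + Q)/5) = 5 - Q/5 - p/5 - sqrt(1 + Q)/5)
U(34, sqrt(5 + M(5)))*(-3569) = (5 - 1/5*34 - sqrt(5 + 3*5)/5 - sqrt(1 + 34)/5)*(-3569) = (5 - 34/5 - sqrt(5 + 15)/5 - sqrt(35)/5)*(-3569) = (5 - 34/5 - 2*sqrt(5)/5 - sqrt(35)/5)*(-3569) = (-9/5 - 2*sqrt(5)/5 - sqrt(35)/5)*(-3569) = 32121/5 + 3569*sqrt(35)/5 + 7138*sqrt(5)/5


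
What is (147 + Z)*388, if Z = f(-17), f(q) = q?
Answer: 50440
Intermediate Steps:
Z = -17
(147 + Z)*388 = (147 - 17)*388 = 130*388 = 50440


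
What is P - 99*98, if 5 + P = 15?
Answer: -9692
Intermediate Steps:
P = 10 (P = -5 + 15 = 10)
P - 99*98 = 10 - 99*98 = 10 - 9702 = -9692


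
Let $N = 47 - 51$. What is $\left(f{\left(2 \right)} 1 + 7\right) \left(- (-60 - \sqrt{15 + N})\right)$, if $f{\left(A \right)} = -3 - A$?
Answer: $120 + 2 \sqrt{11} \approx 126.63$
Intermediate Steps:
$N = -4$ ($N = 47 - 51 = -4$)
$\left(f{\left(2 \right)} 1 + 7\right) \left(- (-60 - \sqrt{15 + N})\right) = \left(\left(-3 - 2\right) 1 + 7\right) \left(- (-60 - \sqrt{15 - 4})\right) = \left(\left(-3 - 2\right) 1 + 7\right) \left(- (-60 - \sqrt{11})\right) = \left(\left(-5\right) 1 + 7\right) \left(60 + \sqrt{11}\right) = \left(-5 + 7\right) \left(60 + \sqrt{11}\right) = 2 \left(60 + \sqrt{11}\right) = 120 + 2 \sqrt{11}$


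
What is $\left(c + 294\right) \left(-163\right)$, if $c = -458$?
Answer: $26732$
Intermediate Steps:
$\left(c + 294\right) \left(-163\right) = \left(-458 + 294\right) \left(-163\right) = \left(-164\right) \left(-163\right) = 26732$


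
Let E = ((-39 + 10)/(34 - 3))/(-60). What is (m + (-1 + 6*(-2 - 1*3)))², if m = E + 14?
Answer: 997991281/3459600 ≈ 288.47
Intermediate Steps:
E = 29/1860 (E = -29/31*(-1/60) = 29/1860 ≈ 0.015591)
m = 26069/1860 (m = 29/1860 + 14 = 26069/1860 ≈ 14.016)
(m + (-1 + 6*(-2 - 1*3)))² = (26069/1860 + (-1 + 6*(-2 - 1*3)))² = (26069/1860 + (-1 + 6*(-2 - 3)))² = (26069/1860 + (-1 + 6*(-5)))² = (26069/1860 + (-1 - 30))² = (26069/1860 - 31)² = (-31591/1860)² = 997991281/3459600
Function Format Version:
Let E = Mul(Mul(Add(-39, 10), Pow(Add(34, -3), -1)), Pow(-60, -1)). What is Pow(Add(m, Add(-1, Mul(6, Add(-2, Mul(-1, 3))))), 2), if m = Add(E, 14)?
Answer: Rational(997991281, 3459600) ≈ 288.47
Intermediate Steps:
E = Rational(29, 1860) (E = Mul(Mul(-29, Pow(31, -1)), Rational(-1, 60)) = Mul(Mul(-29, Rational(1, 31)), Rational(-1, 60)) = Mul(Rational(-29, 31), Rational(-1, 60)) = Rational(29, 1860) ≈ 0.015591)
m = Rational(26069, 1860) (m = Add(Rational(29, 1860), 14) = Rational(26069, 1860) ≈ 14.016)
Pow(Add(m, Add(-1, Mul(6, Add(-2, Mul(-1, 3))))), 2) = Pow(Add(Rational(26069, 1860), Add(-1, Mul(6, Add(-2, Mul(-1, 3))))), 2) = Pow(Add(Rational(26069, 1860), Add(-1, Mul(6, Add(-2, -3)))), 2) = Pow(Add(Rational(26069, 1860), Add(-1, Mul(6, -5))), 2) = Pow(Add(Rational(26069, 1860), Add(-1, -30)), 2) = Pow(Add(Rational(26069, 1860), -31), 2) = Pow(Rational(-31591, 1860), 2) = Rational(997991281, 3459600)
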